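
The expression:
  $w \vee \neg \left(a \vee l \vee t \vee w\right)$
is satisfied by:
  {w: True, t: False, l: False, a: False}
  {a: True, w: True, t: False, l: False}
  {w: True, l: True, t: False, a: False}
  {a: True, w: True, l: True, t: False}
  {w: True, t: True, l: False, a: False}
  {w: True, a: True, t: True, l: False}
  {w: True, l: True, t: True, a: False}
  {a: True, w: True, l: True, t: True}
  {a: False, t: False, l: False, w: False}


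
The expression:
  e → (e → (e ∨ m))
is always true.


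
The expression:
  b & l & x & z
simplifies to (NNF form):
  b & l & x & z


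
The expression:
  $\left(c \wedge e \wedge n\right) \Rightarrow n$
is always true.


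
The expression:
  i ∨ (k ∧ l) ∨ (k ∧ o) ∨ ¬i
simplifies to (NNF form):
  True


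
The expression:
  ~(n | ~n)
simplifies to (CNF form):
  False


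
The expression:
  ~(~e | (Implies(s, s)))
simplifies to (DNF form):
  False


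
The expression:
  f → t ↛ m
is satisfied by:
  {t: True, f: False, m: False}
  {t: False, f: False, m: False}
  {m: True, t: True, f: False}
  {m: True, t: False, f: False}
  {f: True, t: True, m: False}


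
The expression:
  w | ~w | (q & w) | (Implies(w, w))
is always true.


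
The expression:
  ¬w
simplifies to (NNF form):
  ¬w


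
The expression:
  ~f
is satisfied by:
  {f: False}


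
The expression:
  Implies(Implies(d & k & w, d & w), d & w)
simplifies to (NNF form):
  d & w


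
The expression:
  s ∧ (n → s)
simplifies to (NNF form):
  s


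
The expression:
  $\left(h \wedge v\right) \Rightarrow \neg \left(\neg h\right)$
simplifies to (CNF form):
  $\text{True}$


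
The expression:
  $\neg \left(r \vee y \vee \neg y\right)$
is never true.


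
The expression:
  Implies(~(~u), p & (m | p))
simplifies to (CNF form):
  p | ~u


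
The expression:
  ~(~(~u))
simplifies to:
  ~u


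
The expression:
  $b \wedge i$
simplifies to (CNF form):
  $b \wedge i$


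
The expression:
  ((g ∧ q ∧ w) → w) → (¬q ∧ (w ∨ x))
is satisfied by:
  {x: True, w: True, q: False}
  {x: True, q: False, w: False}
  {w: True, q: False, x: False}


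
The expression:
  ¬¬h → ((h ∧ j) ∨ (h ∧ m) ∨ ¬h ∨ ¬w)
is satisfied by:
  {m: True, j: True, w: False, h: False}
  {m: True, j: False, w: False, h: False}
  {j: True, h: False, m: False, w: False}
  {h: False, j: False, m: False, w: False}
  {h: True, m: True, j: True, w: False}
  {h: True, m: True, j: False, w: False}
  {h: True, j: True, m: False, w: False}
  {h: True, j: False, m: False, w: False}
  {w: True, m: True, j: True, h: False}
  {w: True, m: True, j: False, h: False}
  {w: True, j: True, m: False, h: False}
  {w: True, j: False, m: False, h: False}
  {h: True, w: True, m: True, j: True}
  {h: True, w: True, m: True, j: False}
  {h: True, w: True, j: True, m: False}


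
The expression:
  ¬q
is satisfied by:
  {q: False}


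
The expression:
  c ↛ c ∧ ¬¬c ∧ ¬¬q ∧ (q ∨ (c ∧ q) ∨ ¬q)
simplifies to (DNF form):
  False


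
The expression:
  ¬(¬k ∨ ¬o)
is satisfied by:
  {o: True, k: True}


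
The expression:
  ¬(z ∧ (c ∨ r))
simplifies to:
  (¬c ∧ ¬r) ∨ ¬z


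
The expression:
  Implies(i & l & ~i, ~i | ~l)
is always true.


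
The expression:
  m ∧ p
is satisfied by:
  {m: True, p: True}


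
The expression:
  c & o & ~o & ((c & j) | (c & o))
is never true.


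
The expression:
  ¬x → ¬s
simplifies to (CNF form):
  x ∨ ¬s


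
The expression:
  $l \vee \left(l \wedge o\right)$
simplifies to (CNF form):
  $l$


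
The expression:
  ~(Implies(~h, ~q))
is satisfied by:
  {q: True, h: False}


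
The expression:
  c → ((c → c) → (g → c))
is always true.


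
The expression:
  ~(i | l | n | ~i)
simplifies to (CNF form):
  False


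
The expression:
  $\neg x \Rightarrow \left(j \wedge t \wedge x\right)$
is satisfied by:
  {x: True}


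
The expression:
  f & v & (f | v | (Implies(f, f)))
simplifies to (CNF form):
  f & v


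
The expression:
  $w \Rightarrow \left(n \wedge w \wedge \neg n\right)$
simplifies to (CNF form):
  $\neg w$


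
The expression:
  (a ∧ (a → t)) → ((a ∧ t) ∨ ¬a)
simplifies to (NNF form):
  True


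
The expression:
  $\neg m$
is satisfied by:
  {m: False}


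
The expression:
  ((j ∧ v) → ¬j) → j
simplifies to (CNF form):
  j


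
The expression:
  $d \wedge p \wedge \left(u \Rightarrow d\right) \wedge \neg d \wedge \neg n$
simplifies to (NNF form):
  $\text{False}$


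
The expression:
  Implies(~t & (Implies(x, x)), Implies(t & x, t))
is always true.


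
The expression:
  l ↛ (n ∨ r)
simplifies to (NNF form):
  l ∧ ¬n ∧ ¬r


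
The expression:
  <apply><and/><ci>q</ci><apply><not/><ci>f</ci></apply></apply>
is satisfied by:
  {q: True, f: False}


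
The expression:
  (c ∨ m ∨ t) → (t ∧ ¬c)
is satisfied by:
  {t: True, m: False, c: False}
  {m: False, c: False, t: False}
  {t: True, m: True, c: False}


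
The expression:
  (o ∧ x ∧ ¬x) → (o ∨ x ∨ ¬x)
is always true.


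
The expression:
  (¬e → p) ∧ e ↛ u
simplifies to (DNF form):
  e ∧ ¬u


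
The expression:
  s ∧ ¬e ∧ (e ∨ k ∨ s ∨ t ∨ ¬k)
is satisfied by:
  {s: True, e: False}


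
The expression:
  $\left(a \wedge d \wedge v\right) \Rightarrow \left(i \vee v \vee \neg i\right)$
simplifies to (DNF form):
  $\text{True}$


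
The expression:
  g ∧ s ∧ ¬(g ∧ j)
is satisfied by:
  {s: True, g: True, j: False}


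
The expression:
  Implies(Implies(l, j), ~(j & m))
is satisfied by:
  {m: False, j: False}
  {j: True, m: False}
  {m: True, j: False}


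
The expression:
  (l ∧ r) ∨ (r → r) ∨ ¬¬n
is always true.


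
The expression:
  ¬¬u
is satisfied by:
  {u: True}


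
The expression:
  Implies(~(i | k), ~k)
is always true.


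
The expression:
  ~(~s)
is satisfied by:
  {s: True}


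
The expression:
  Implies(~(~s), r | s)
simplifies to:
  True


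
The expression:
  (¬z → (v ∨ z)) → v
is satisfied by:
  {v: True, z: False}
  {z: False, v: False}
  {z: True, v: True}


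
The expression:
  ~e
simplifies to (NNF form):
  ~e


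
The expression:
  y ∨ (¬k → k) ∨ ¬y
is always true.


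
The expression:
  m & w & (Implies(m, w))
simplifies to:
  m & w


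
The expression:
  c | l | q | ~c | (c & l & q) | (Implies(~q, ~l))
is always true.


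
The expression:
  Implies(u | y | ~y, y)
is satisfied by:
  {y: True}


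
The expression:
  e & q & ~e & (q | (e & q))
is never true.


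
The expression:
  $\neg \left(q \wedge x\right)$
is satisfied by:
  {q: False, x: False}
  {x: True, q: False}
  {q: True, x: False}


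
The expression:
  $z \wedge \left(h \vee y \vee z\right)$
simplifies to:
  $z$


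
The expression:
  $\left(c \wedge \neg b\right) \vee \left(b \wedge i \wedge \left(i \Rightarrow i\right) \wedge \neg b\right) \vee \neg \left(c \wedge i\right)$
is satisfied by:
  {c: False, b: False, i: False}
  {i: True, c: False, b: False}
  {b: True, c: False, i: False}
  {i: True, b: True, c: False}
  {c: True, i: False, b: False}
  {i: True, c: True, b: False}
  {b: True, c: True, i: False}


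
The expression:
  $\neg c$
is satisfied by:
  {c: False}


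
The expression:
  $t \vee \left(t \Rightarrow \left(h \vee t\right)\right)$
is always true.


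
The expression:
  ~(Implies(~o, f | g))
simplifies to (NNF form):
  ~f & ~g & ~o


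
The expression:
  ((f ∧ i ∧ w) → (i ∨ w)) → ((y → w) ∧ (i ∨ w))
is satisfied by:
  {i: True, w: True, y: False}
  {w: True, y: False, i: False}
  {i: True, w: True, y: True}
  {w: True, y: True, i: False}
  {i: True, y: False, w: False}


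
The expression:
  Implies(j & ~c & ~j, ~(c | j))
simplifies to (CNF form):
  True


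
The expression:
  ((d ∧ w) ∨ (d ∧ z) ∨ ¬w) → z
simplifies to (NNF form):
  z ∨ (w ∧ ¬d)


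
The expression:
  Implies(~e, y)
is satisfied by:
  {y: True, e: True}
  {y: True, e: False}
  {e: True, y: False}


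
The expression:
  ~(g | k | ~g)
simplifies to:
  False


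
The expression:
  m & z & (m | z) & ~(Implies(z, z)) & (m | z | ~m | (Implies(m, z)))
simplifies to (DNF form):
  False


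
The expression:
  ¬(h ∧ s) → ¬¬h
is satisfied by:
  {h: True}


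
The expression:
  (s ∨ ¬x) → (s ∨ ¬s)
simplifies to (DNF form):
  True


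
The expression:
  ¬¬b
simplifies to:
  b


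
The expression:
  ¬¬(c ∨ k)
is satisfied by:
  {k: True, c: True}
  {k: True, c: False}
  {c: True, k: False}


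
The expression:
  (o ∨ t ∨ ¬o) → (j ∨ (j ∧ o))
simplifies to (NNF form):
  j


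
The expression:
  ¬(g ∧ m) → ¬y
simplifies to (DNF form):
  (g ∧ m) ∨ ¬y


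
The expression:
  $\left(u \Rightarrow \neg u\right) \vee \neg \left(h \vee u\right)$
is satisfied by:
  {u: False}


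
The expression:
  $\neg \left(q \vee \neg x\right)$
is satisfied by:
  {x: True, q: False}


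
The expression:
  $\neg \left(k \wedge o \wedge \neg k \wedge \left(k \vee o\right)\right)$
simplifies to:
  $\text{True}$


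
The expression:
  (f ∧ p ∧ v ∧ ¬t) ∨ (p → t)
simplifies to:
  t ∨ (f ∧ v) ∨ ¬p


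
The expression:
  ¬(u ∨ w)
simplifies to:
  ¬u ∧ ¬w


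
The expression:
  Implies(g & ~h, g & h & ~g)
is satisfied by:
  {h: True, g: False}
  {g: False, h: False}
  {g: True, h: True}


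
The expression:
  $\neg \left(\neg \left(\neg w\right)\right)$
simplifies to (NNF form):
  $\neg w$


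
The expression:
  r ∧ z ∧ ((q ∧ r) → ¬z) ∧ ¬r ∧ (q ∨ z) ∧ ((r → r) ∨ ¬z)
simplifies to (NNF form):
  False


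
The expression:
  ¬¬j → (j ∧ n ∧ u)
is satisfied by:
  {n: True, u: True, j: False}
  {n: True, u: False, j: False}
  {u: True, n: False, j: False}
  {n: False, u: False, j: False}
  {j: True, n: True, u: True}


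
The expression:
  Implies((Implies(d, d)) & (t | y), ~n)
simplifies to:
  ~n | (~t & ~y)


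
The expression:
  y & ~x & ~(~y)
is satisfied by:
  {y: True, x: False}


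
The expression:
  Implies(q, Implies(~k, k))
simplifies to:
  k | ~q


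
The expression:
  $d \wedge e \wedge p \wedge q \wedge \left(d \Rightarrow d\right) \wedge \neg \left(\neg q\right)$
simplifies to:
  $d \wedge e \wedge p \wedge q$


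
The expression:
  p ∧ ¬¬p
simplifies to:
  p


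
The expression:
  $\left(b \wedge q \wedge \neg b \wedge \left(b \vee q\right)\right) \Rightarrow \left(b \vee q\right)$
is always true.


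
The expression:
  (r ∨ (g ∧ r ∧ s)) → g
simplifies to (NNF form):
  g ∨ ¬r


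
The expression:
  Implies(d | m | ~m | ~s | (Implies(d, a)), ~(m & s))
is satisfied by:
  {s: False, m: False}
  {m: True, s: False}
  {s: True, m: False}


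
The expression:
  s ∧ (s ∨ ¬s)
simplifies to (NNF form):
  s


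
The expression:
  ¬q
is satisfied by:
  {q: False}


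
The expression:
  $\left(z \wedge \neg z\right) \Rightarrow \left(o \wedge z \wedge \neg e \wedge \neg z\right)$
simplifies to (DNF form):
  $\text{True}$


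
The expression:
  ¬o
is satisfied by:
  {o: False}


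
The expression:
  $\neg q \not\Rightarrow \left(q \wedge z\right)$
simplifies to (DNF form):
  $\neg q$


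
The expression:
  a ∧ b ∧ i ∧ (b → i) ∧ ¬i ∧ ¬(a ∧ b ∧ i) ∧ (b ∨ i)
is never true.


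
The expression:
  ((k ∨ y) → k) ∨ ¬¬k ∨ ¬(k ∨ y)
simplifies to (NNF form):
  k ∨ ¬y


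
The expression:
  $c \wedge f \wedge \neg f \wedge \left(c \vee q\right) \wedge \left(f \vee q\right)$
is never true.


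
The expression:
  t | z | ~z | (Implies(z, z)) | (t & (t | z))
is always true.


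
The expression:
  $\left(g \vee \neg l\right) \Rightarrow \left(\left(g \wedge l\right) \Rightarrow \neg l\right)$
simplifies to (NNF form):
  $\neg g \vee \neg l$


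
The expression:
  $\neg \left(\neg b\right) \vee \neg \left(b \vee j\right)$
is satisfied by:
  {b: True, j: False}
  {j: False, b: False}
  {j: True, b: True}


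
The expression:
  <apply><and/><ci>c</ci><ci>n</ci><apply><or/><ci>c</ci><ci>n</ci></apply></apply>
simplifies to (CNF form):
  <apply><and/><ci>c</ci><ci>n</ci></apply>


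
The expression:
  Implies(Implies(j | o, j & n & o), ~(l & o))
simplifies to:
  ~j | ~l | ~n | ~o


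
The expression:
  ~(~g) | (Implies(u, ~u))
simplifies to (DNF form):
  g | ~u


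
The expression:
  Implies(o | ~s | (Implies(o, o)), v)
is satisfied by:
  {v: True}


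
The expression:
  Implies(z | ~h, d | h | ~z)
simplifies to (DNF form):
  d | h | ~z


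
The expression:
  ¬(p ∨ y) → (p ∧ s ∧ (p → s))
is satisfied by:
  {y: True, p: True}
  {y: True, p: False}
  {p: True, y: False}


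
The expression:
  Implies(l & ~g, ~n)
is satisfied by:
  {g: True, l: False, n: False}
  {l: False, n: False, g: False}
  {n: True, g: True, l: False}
  {n: True, l: False, g: False}
  {g: True, l: True, n: False}
  {l: True, g: False, n: False}
  {n: True, l: True, g: True}


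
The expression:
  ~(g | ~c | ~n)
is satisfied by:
  {c: True, n: True, g: False}


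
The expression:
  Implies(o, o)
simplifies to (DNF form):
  True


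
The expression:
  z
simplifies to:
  z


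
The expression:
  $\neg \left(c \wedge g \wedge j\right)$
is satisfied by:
  {g: False, c: False, j: False}
  {j: True, g: False, c: False}
  {c: True, g: False, j: False}
  {j: True, c: True, g: False}
  {g: True, j: False, c: False}
  {j: True, g: True, c: False}
  {c: True, g: True, j: False}


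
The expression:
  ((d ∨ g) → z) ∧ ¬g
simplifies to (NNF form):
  ¬g ∧ (z ∨ ¬d)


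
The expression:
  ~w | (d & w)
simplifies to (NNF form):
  d | ~w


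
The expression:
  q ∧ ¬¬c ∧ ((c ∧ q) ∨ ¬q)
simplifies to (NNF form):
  c ∧ q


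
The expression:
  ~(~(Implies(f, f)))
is always true.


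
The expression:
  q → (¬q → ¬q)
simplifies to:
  True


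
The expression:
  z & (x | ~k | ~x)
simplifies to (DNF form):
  z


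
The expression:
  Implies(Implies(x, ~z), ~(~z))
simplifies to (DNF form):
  z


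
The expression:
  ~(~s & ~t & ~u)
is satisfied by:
  {t: True, u: True, s: True}
  {t: True, u: True, s: False}
  {t: True, s: True, u: False}
  {t: True, s: False, u: False}
  {u: True, s: True, t: False}
  {u: True, s: False, t: False}
  {s: True, u: False, t: False}


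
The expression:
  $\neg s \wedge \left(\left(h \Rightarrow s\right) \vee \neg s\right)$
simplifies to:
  $\neg s$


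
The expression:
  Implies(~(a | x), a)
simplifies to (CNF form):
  a | x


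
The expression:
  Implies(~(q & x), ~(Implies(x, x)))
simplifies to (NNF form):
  q & x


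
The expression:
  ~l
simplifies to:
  ~l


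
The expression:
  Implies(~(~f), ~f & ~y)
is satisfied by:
  {f: False}


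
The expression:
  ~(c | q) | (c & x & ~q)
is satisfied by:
  {x: True, q: False, c: False}
  {q: False, c: False, x: False}
  {x: True, c: True, q: False}


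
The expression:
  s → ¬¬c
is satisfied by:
  {c: True, s: False}
  {s: False, c: False}
  {s: True, c: True}


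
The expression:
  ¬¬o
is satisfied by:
  {o: True}


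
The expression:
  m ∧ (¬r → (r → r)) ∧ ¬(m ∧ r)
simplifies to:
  m ∧ ¬r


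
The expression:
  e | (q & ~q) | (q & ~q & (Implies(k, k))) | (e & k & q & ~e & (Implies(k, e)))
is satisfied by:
  {e: True}


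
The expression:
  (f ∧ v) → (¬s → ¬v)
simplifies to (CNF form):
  s ∨ ¬f ∨ ¬v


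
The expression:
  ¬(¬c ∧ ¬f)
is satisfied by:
  {c: True, f: True}
  {c: True, f: False}
  {f: True, c: False}


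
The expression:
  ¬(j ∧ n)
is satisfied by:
  {n: False, j: False}
  {j: True, n: False}
  {n: True, j: False}


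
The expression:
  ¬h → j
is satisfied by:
  {h: True, j: True}
  {h: True, j: False}
  {j: True, h: False}


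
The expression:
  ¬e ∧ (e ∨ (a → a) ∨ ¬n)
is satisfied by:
  {e: False}


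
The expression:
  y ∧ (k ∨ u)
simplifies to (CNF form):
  y ∧ (k ∨ u)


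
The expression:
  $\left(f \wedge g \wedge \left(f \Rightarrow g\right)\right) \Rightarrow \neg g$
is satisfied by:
  {g: False, f: False}
  {f: True, g: False}
  {g: True, f: False}


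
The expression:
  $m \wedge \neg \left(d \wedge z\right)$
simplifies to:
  $m \wedge \left(\neg d \vee \neg z\right)$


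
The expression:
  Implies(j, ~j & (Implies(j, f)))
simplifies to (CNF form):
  ~j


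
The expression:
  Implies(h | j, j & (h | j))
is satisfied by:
  {j: True, h: False}
  {h: False, j: False}
  {h: True, j: True}


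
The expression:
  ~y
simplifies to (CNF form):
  ~y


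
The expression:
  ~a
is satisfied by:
  {a: False}


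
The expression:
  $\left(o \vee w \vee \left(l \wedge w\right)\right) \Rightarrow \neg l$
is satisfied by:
  {w: False, l: False, o: False}
  {o: True, w: False, l: False}
  {w: True, o: False, l: False}
  {o: True, w: True, l: False}
  {l: True, o: False, w: False}


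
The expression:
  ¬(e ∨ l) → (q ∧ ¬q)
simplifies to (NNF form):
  e ∨ l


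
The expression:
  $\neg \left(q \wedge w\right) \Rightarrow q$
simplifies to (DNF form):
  $q$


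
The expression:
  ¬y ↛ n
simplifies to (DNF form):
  n ∨ ¬y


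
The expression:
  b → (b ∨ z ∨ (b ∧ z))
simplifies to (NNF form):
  True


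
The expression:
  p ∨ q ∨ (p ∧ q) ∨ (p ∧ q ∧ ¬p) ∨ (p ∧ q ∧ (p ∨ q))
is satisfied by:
  {q: True, p: True}
  {q: True, p: False}
  {p: True, q: False}


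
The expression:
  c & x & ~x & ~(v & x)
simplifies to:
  False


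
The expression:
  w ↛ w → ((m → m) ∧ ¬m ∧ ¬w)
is always true.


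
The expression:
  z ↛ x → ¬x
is always true.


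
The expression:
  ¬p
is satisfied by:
  {p: False}


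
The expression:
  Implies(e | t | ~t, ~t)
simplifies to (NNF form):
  ~t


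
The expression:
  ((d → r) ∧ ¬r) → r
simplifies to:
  d ∨ r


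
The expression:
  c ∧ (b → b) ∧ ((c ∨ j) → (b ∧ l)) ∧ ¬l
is never true.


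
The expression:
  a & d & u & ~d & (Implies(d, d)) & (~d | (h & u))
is never true.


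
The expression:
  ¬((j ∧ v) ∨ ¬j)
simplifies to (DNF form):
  j ∧ ¬v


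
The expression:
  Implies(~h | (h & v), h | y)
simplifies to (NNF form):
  h | y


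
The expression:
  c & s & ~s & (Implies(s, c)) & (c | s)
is never true.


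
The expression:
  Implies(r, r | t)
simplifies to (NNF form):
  True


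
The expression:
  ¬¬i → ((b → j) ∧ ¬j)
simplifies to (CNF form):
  (¬b ∨ ¬i) ∧ (¬i ∨ ¬j)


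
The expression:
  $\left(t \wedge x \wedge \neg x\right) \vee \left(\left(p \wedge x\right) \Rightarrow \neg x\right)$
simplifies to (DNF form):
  $\neg p \vee \neg x$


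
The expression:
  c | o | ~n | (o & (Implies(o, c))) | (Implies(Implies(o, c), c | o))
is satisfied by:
  {o: True, c: True, n: False}
  {o: True, c: False, n: False}
  {c: True, o: False, n: False}
  {o: False, c: False, n: False}
  {n: True, o: True, c: True}
  {n: True, o: True, c: False}
  {n: True, c: True, o: False}


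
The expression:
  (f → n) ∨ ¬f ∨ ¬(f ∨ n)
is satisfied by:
  {n: True, f: False}
  {f: False, n: False}
  {f: True, n: True}


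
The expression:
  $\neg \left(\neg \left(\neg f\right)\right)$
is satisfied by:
  {f: False}


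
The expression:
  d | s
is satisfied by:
  {d: True, s: True}
  {d: True, s: False}
  {s: True, d: False}


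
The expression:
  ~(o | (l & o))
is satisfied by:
  {o: False}


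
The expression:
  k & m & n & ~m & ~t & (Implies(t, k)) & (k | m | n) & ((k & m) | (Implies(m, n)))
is never true.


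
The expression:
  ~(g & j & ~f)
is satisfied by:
  {f: True, g: False, j: False}
  {g: False, j: False, f: False}
  {j: True, f: True, g: False}
  {j: True, g: False, f: False}
  {f: True, g: True, j: False}
  {g: True, f: False, j: False}
  {j: True, g: True, f: True}


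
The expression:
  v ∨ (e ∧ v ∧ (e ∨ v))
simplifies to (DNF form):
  v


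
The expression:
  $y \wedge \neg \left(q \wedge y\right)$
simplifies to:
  $y \wedge \neg q$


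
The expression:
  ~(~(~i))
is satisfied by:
  {i: False}


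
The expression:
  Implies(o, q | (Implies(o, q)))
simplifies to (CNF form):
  q | ~o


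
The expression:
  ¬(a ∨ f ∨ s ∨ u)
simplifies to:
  ¬a ∧ ¬f ∧ ¬s ∧ ¬u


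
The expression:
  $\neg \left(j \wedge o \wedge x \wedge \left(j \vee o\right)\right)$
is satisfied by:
  {o: False, x: False, j: False}
  {j: True, o: False, x: False}
  {x: True, o: False, j: False}
  {j: True, x: True, o: False}
  {o: True, j: False, x: False}
  {j: True, o: True, x: False}
  {x: True, o: True, j: False}


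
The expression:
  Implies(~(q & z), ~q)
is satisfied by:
  {z: True, q: False}
  {q: False, z: False}
  {q: True, z: True}


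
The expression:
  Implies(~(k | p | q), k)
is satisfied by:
  {k: True, q: True, p: True}
  {k: True, q: True, p: False}
  {k: True, p: True, q: False}
  {k: True, p: False, q: False}
  {q: True, p: True, k: False}
  {q: True, p: False, k: False}
  {p: True, q: False, k: False}


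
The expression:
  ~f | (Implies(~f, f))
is always true.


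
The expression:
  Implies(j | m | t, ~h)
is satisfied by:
  {j: False, t: False, h: False, m: False}
  {m: True, j: False, t: False, h: False}
  {t: True, m: False, j: False, h: False}
  {m: True, t: True, j: False, h: False}
  {j: True, m: False, t: False, h: False}
  {m: True, j: True, t: False, h: False}
  {t: True, j: True, m: False, h: False}
  {m: True, t: True, j: True, h: False}
  {h: True, m: False, j: False, t: False}


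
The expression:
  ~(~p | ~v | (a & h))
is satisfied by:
  {p: True, v: True, h: False, a: False}
  {p: True, a: True, v: True, h: False}
  {p: True, h: True, v: True, a: False}


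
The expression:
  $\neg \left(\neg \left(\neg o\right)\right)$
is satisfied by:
  {o: False}


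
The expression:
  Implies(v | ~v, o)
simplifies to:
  o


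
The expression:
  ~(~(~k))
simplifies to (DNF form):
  ~k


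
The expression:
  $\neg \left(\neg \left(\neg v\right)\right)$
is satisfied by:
  {v: False}


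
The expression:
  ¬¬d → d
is always true.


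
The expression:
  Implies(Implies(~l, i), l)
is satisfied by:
  {l: True, i: False}
  {i: False, l: False}
  {i: True, l: True}


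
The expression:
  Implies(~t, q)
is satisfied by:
  {t: True, q: True}
  {t: True, q: False}
  {q: True, t: False}


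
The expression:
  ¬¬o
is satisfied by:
  {o: True}


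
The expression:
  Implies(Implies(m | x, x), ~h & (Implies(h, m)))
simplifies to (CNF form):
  (m | ~h) & (~h | ~x)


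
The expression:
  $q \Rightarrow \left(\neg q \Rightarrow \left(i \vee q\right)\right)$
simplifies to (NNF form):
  $\text{True}$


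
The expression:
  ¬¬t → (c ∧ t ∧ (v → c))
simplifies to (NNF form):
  c ∨ ¬t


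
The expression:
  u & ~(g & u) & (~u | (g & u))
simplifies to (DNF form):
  False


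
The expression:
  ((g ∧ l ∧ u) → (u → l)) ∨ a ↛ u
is always true.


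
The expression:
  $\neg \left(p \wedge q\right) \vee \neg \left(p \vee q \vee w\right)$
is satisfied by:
  {p: False, q: False}
  {q: True, p: False}
  {p: True, q: False}


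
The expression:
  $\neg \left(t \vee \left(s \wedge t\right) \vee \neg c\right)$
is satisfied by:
  {c: True, t: False}


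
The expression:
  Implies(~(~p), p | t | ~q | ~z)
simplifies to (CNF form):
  True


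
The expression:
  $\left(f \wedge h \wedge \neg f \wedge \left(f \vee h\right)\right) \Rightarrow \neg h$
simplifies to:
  $\text{True}$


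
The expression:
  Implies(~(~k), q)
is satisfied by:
  {q: True, k: False}
  {k: False, q: False}
  {k: True, q: True}


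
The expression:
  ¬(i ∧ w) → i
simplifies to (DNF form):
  i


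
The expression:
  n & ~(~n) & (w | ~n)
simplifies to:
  n & w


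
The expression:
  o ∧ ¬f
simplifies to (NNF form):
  o ∧ ¬f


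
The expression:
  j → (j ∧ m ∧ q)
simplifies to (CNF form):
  (m ∨ ¬j) ∧ (q ∨ ¬j)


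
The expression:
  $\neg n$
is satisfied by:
  {n: False}


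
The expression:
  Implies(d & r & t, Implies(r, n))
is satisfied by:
  {n: True, t: False, d: False, r: False}
  {n: False, t: False, d: False, r: False}
  {r: True, n: True, t: False, d: False}
  {r: True, n: False, t: False, d: False}
  {n: True, d: True, r: False, t: False}
  {d: True, r: False, t: False, n: False}
  {r: True, d: True, n: True, t: False}
  {r: True, d: True, n: False, t: False}
  {n: True, t: True, r: False, d: False}
  {t: True, r: False, d: False, n: False}
  {n: True, r: True, t: True, d: False}
  {r: True, t: True, n: False, d: False}
  {n: True, d: True, t: True, r: False}
  {d: True, t: True, r: False, n: False}
  {r: True, d: True, t: True, n: True}


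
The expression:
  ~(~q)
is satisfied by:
  {q: True}


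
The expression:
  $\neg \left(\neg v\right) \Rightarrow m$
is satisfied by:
  {m: True, v: False}
  {v: False, m: False}
  {v: True, m: True}


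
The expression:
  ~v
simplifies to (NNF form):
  ~v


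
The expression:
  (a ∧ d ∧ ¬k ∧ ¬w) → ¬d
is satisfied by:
  {k: True, w: True, a: False, d: False}
  {k: True, w: False, a: False, d: False}
  {w: True, d: False, k: False, a: False}
  {d: False, w: False, k: False, a: False}
  {d: True, k: True, w: True, a: False}
  {d: True, k: True, w: False, a: False}
  {d: True, w: True, k: False, a: False}
  {d: True, w: False, k: False, a: False}
  {a: True, k: True, w: True, d: False}
  {a: True, k: True, w: False, d: False}
  {a: True, w: True, k: False, d: False}
  {a: True, w: False, k: False, d: False}
  {d: True, a: True, k: True, w: True}
  {d: True, a: True, k: True, w: False}
  {d: True, a: True, w: True, k: False}


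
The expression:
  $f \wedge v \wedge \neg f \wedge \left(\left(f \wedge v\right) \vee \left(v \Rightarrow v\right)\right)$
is never true.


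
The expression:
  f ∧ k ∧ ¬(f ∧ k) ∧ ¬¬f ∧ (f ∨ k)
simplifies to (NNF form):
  False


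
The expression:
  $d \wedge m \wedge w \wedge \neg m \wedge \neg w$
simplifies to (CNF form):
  $\text{False}$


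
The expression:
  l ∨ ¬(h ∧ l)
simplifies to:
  True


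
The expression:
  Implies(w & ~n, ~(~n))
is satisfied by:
  {n: True, w: False}
  {w: False, n: False}
  {w: True, n: True}


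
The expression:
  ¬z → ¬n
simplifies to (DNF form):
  z ∨ ¬n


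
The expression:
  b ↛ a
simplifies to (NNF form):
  b ∧ ¬a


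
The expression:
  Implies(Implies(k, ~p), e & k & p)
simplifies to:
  k & p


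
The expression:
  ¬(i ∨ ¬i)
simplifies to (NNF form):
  False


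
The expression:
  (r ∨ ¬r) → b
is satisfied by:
  {b: True}


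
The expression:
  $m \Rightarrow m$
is always true.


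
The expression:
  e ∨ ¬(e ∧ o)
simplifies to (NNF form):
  True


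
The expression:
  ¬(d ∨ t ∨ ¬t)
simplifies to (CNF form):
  False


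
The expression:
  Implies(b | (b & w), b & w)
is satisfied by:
  {w: True, b: False}
  {b: False, w: False}
  {b: True, w: True}


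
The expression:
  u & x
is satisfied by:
  {u: True, x: True}


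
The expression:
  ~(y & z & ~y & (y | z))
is always true.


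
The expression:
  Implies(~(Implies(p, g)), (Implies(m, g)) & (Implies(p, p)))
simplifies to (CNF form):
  g | ~m | ~p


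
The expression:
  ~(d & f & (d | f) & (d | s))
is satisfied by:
  {d: False, f: False}
  {f: True, d: False}
  {d: True, f: False}


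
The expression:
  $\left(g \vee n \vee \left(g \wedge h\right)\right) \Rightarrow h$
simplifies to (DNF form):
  $h \vee \left(\neg g \wedge \neg n\right)$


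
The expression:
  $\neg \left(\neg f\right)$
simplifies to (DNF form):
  $f$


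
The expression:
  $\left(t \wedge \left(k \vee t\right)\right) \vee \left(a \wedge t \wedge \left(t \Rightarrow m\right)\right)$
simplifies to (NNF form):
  $t$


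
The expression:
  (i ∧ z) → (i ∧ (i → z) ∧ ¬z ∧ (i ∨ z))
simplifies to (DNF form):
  ¬i ∨ ¬z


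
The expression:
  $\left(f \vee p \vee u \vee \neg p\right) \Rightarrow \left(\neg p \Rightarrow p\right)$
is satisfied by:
  {p: True}


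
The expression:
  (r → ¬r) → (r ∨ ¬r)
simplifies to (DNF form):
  True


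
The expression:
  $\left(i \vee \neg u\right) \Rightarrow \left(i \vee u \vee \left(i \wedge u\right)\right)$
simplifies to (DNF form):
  $i \vee u$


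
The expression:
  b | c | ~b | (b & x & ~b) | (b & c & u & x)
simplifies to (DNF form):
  True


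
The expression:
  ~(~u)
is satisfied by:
  {u: True}


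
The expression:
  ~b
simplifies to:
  ~b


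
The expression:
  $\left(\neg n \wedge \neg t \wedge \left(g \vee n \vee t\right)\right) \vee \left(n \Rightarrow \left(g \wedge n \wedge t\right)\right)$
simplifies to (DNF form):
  $\left(g \wedge t\right) \vee \neg n$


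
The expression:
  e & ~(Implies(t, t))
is never true.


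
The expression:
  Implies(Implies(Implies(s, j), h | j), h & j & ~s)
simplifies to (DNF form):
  (h & j & ~s) | (h & ~h & ~s) | (j & ~j & ~s) | (~h & ~j & ~s)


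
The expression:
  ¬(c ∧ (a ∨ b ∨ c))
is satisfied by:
  {c: False}


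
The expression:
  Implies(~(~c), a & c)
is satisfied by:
  {a: True, c: False}
  {c: False, a: False}
  {c: True, a: True}


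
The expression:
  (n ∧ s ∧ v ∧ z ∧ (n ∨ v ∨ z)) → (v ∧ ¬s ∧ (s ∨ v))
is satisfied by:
  {s: False, v: False, z: False, n: False}
  {n: True, s: False, v: False, z: False}
  {z: True, s: False, v: False, n: False}
  {n: True, z: True, s: False, v: False}
  {v: True, n: False, s: False, z: False}
  {n: True, v: True, s: False, z: False}
  {z: True, v: True, n: False, s: False}
  {n: True, z: True, v: True, s: False}
  {s: True, z: False, v: False, n: False}
  {n: True, s: True, z: False, v: False}
  {z: True, s: True, n: False, v: False}
  {n: True, z: True, s: True, v: False}
  {v: True, s: True, z: False, n: False}
  {n: True, v: True, s: True, z: False}
  {z: True, v: True, s: True, n: False}


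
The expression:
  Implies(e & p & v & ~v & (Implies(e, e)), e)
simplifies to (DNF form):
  True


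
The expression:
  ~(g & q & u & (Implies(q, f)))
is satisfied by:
  {g: False, u: False, q: False, f: False}
  {f: True, g: False, u: False, q: False}
  {q: True, g: False, u: False, f: False}
  {f: True, q: True, g: False, u: False}
  {u: True, f: False, g: False, q: False}
  {f: True, u: True, g: False, q: False}
  {q: True, u: True, f: False, g: False}
  {f: True, q: True, u: True, g: False}
  {g: True, q: False, u: False, f: False}
  {f: True, g: True, q: False, u: False}
  {q: True, g: True, f: False, u: False}
  {f: True, q: True, g: True, u: False}
  {u: True, g: True, q: False, f: False}
  {f: True, u: True, g: True, q: False}
  {q: True, u: True, g: True, f: False}


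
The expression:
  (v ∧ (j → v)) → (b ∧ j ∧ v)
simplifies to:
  (b ∧ j) ∨ ¬v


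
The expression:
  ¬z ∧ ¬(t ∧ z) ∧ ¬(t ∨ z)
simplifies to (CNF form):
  ¬t ∧ ¬z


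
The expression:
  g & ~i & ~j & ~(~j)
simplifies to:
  False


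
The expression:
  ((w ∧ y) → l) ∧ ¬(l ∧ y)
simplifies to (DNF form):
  (¬l ∧ ¬w) ∨ ¬y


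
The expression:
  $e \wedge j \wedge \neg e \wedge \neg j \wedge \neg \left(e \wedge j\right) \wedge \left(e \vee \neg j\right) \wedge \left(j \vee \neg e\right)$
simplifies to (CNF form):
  $\text{False}$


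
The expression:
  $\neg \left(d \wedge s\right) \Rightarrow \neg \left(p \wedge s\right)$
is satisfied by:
  {d: True, s: False, p: False}
  {s: False, p: False, d: False}
  {d: True, p: True, s: False}
  {p: True, s: False, d: False}
  {d: True, s: True, p: False}
  {s: True, d: False, p: False}
  {d: True, p: True, s: True}


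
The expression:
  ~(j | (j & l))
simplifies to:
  ~j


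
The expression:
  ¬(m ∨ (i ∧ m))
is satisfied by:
  {m: False}


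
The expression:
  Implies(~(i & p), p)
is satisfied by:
  {p: True}


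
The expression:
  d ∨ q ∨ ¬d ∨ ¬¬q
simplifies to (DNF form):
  True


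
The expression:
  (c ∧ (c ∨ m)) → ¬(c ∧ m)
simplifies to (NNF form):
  ¬c ∨ ¬m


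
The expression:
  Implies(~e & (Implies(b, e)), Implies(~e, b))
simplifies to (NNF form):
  b | e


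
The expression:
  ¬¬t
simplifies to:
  t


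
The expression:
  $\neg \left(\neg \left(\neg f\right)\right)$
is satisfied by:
  {f: False}


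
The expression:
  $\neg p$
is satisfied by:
  {p: False}


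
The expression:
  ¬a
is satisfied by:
  {a: False}


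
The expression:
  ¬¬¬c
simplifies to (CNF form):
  ¬c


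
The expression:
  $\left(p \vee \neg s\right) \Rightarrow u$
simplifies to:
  $u \vee \left(s \wedge \neg p\right)$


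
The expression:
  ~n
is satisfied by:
  {n: False}


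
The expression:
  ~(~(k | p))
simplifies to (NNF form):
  k | p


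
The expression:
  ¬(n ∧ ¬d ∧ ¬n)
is always true.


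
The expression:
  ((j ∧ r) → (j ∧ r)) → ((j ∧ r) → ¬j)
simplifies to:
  ¬j ∨ ¬r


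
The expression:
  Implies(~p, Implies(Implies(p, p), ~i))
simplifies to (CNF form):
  p | ~i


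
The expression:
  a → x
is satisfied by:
  {x: True, a: False}
  {a: False, x: False}
  {a: True, x: True}


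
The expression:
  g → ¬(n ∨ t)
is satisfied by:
  {n: False, g: False, t: False}
  {t: True, n: False, g: False}
  {n: True, t: False, g: False}
  {t: True, n: True, g: False}
  {g: True, t: False, n: False}


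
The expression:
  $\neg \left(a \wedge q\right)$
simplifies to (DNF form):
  $\neg a \vee \neg q$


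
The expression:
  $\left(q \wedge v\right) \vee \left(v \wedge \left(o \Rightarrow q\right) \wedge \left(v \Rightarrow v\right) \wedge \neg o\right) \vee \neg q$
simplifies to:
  $v \vee \neg q$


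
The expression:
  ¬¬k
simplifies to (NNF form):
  k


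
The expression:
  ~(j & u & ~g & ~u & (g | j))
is always true.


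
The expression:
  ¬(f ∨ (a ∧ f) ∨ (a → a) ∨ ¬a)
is never true.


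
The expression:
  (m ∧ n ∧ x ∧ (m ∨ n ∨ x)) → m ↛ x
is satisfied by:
  {x: False, m: False, n: False}
  {n: True, x: False, m: False}
  {m: True, x: False, n: False}
  {n: True, m: True, x: False}
  {x: True, n: False, m: False}
  {n: True, x: True, m: False}
  {m: True, x: True, n: False}


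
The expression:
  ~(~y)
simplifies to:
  y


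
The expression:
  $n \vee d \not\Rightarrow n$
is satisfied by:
  {n: True, d: True}
  {n: True, d: False}
  {d: True, n: False}


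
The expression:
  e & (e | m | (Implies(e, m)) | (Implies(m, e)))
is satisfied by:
  {e: True}


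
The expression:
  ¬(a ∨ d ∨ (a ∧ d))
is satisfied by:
  {d: False, a: False}


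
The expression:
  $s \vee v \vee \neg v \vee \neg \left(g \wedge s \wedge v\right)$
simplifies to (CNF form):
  $\text{True}$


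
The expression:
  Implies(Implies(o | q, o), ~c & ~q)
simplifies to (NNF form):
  (q & ~o) | (~c & ~q)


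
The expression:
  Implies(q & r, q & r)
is always true.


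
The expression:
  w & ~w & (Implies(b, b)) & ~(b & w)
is never true.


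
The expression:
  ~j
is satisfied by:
  {j: False}


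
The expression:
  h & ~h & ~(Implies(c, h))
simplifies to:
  False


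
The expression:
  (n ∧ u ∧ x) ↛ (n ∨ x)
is never true.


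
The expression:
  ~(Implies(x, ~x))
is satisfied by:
  {x: True}


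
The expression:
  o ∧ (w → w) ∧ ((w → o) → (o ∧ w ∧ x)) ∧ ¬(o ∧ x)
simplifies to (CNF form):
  False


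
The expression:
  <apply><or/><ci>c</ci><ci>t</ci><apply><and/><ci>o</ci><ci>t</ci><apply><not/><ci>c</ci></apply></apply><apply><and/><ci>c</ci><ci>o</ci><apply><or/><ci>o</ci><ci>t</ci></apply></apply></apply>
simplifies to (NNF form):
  <apply><or/><ci>c</ci><ci>t</ci></apply>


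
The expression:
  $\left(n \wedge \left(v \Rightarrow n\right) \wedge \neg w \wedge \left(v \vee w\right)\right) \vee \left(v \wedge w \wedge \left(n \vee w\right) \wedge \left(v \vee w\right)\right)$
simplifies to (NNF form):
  $v \wedge \left(n \vee w\right)$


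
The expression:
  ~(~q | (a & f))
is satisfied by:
  {q: True, a: False, f: False}
  {f: True, q: True, a: False}
  {a: True, q: True, f: False}


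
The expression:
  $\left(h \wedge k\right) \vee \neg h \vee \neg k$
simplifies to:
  $\text{True}$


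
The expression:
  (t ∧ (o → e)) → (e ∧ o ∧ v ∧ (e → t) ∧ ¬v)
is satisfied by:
  {o: True, t: False, e: False}
  {o: False, t: False, e: False}
  {e: True, o: True, t: False}
  {e: True, o: False, t: False}
  {t: True, o: True, e: False}


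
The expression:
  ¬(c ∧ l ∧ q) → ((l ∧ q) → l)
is always true.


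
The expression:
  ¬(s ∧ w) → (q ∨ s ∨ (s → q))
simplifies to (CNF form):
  True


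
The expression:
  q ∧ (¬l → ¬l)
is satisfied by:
  {q: True}


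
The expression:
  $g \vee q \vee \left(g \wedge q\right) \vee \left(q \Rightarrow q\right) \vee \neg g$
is always true.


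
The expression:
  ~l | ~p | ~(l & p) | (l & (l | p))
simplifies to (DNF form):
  True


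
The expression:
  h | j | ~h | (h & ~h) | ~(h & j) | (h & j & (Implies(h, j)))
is always true.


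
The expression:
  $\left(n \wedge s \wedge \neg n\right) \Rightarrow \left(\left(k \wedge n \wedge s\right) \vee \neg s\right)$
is always true.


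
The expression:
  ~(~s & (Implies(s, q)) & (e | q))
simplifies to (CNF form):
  (s | ~e) & (s | ~q)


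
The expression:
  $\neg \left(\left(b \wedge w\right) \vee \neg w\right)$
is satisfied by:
  {w: True, b: False}


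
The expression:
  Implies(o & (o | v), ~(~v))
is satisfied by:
  {v: True, o: False}
  {o: False, v: False}
  {o: True, v: True}


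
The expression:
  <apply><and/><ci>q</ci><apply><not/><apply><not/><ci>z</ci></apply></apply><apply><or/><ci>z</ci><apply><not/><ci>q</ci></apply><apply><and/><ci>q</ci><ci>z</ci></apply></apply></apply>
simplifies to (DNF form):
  <apply><and/><ci>q</ci><ci>z</ci></apply>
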